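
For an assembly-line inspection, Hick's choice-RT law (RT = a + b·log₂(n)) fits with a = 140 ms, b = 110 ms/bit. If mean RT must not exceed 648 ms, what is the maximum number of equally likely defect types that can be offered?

Information budget: (648 − 140)/110 = 4.6182 bits, so n ≤ 2^4.6182 = 24.559 → at most 24.

24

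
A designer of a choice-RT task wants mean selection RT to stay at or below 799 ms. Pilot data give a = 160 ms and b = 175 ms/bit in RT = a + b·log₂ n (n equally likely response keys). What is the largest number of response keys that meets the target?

12

Set 160 + 175·log₂ n ≤ 799 → log₂ n ≤ (799 − 160)/175 = 3.6514.
So n ≤ 2^3.6514 = 12.566; the largest integer n is 12.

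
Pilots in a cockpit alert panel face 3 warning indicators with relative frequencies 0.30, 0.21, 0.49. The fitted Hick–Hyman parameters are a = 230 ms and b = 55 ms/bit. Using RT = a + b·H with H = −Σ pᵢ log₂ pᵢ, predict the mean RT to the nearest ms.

H = 0.30·log₂(1/0.30) + 0.21·log₂(1/0.21) + 0.49·log₂(1/0.49) = 1.4982 bits.
RT = 230 + 55 × 1.4982 = 312.40 ms.

312 ms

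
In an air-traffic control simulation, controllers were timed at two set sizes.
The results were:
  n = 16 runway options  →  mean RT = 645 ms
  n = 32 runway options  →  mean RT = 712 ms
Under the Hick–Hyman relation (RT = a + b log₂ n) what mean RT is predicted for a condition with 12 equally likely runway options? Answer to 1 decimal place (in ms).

Solve the two-equation system in a and b:
  b = (712 − 645) / (log₂ 32 − log₂ 16) = 67 / (5 − 4) = 67.000 ms/bit
  a = 645 − 67.000 × 4 = 377.000 ms
Then RT(12) = 377.000 + 67.000 × log₂ 12 = 377.000 + 67.000 × 3.5850 ≈ 617.192 ms.

617.2 ms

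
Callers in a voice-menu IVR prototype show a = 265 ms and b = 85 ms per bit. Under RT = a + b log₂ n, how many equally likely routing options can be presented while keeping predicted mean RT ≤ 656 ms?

Set 265 + 85·log₂ n ≤ 656 → log₂ n ≤ (656 − 265)/85 = 4.6000.
So n ≤ 2^4.6000 = 24.251; the largest integer n is 24.

24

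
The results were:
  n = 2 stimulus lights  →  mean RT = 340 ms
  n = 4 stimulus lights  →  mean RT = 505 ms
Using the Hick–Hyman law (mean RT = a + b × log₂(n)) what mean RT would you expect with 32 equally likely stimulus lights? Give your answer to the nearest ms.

Solve the two-equation system in a and b:
  b = (505 − 340) / (log₂ 4 − log₂ 2) = 165 / (2 − 1) = 165 ms/bit
  a = 340 − 165 × 1 = 175 ms
Then RT(32) = 175 + 165 × log₂ 32 = 175 + 165 × 5 ≈ 1000.000 ms.

1000 ms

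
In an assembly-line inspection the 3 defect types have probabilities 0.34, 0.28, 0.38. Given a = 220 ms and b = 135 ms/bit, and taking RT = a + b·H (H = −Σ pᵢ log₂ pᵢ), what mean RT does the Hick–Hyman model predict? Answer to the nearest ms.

432 ms

H = 0.34·log₂(1/0.34) + 0.28·log₂(1/0.28) + 0.38·log₂(1/0.38) = 1.5738 bits.
RT = 220 + 135 × 1.5738 = 432.47 ms.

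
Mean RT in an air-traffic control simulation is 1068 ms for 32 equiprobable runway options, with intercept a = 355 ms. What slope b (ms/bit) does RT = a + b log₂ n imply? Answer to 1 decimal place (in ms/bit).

142.6 ms/bit

b = (1068 − 355) / log₂(32) = 713 / 5 = 142.600 ms/bit.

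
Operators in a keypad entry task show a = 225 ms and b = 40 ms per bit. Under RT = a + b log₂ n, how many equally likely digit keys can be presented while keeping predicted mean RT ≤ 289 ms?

3

40·log₂ n ≤ 289 − 225 = 64, giving log₂ n ≤ 1.6000 and n ≤ 3.031. The largest whole number is 3.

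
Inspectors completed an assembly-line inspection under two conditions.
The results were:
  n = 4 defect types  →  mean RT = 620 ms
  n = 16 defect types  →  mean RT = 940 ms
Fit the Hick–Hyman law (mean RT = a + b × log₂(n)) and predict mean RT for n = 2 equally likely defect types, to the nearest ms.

460 ms

Fit slope and intercept:
  b = (940 − 620) / (log₂ 16 − log₂ 4) = 320 / (4 − 2) = 160 ms/bit
  a = 620 − 160 × 2 = 300 ms
Then RT(2) = 300 + 160 × log₂ 2 = 300 + 160 × 1 ≈ 460.000 ms.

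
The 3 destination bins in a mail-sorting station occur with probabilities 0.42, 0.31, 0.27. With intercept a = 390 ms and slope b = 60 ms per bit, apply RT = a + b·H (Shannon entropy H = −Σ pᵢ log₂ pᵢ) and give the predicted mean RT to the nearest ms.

484 ms

H = 0.42·log₂(1/0.42) + 0.31·log₂(1/0.31) + 0.27·log₂(1/0.27) = 1.5595 bits.
RT = 390 + 60 × 1.5595 = 483.57 ms.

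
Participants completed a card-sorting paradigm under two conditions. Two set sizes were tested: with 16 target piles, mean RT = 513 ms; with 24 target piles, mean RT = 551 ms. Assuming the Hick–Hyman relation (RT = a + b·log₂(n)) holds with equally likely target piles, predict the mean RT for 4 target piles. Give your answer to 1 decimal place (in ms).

Solve the two-equation system in a and b:
  b = (551 − 513) / (log₂ 24 − log₂ 16) = 38 / (4.5850 − 4) = 64.961 ms/bit
  a = 513 − 64.961 × 4 = 253.154 ms
Then RT(4) = 253.154 + 64.961 × log₂ 4 = 253.154 + 64.961 × 2 ≈ 383.077 ms.

383.1 ms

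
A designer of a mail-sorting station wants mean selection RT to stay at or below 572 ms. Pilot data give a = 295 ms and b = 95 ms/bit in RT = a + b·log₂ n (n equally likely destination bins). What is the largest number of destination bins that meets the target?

7

95·log₂ n ≤ 572 − 295 = 277, giving log₂ n ≤ 2.9158 and n ≤ 7.546. The largest whole number is 7.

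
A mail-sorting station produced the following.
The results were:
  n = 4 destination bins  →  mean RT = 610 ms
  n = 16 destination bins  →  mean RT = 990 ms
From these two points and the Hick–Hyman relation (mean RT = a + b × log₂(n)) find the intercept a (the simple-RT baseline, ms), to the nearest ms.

The slope on a log₂ axis is (990 − 610) / (4 − 2) = 190 ms/bit.
Intercept: a = 610 − 190·log₂(4) = 230.000 ms.

230 ms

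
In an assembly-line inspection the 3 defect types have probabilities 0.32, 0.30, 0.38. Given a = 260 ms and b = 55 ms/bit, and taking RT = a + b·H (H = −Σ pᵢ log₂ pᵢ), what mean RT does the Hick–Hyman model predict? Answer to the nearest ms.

H = 0.32·log₂(1/0.32) + 0.30·log₂(1/0.30) + 0.38·log₂(1/0.38) = 1.5776 bits.
RT = 260 + 55 × 1.5776 = 346.77 ms.

347 ms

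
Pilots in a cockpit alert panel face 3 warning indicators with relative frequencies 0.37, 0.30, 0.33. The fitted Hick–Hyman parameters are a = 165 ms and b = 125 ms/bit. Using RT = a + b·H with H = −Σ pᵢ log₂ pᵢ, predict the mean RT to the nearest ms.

H = 0.37·log₂(1/0.37) + 0.30·log₂(1/0.30) + 0.33·log₂(1/0.33) = 1.5796 bits.
RT = 165 + 125 × 1.5796 = 362.46 ms.

362 ms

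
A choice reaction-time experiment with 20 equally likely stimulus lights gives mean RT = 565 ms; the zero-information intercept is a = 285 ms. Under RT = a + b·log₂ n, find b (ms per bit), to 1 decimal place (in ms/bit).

64.8 ms/bit

log₂(20) = 4.3219 bits.
b = (RT − a)/log₂ n = (565 − 285) / 4.3219 = 64.786 ms/bit.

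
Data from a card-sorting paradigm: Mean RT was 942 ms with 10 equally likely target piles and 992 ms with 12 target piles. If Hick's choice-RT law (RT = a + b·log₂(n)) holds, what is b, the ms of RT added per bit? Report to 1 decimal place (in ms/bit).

Slope: b = (992 − 942) / (log₂ 12 − log₂ 10) = 50/0.2630 = 190.089 ms/bit.

190.1 ms/bit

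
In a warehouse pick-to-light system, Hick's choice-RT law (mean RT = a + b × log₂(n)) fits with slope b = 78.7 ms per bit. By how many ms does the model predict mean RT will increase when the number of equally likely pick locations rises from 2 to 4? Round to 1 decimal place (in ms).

78.7 ms

ΔRT = (a + b log₂ n₂) − (a + b log₂ n₁) = b·(log₂ n₂ − log₂ n₁).
log₂(4) − log₂(2) = log₂(4/2) = log₂(2) = 1.
ΔRT = 78.7 × 1.0000 = 78.700 ms.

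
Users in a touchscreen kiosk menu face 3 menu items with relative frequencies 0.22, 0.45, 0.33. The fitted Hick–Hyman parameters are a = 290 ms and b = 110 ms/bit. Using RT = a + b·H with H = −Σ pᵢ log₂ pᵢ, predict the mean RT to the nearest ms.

Entropy contributions −pᵢ log₂ pᵢ: 0.4806, 0.5184, 0.5278; sum H = 1.5268 bits.
RT = a + bH = 290 + 110·1.5268 = 457.95 ms.

458 ms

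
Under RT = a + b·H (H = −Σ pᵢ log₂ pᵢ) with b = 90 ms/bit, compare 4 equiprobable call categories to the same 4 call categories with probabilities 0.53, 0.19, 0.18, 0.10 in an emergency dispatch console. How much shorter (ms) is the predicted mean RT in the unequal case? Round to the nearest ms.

25 ms

Equiprobable entropy H₀ = log₂ 4 = 2.0000 bits.
Skewed entropy H = −Σ pᵢ log₂ pᵢ = 1.7182 bits.
ΔRT = b·(H₀ − H) = 90 × 0.2818 = 25.36 ms.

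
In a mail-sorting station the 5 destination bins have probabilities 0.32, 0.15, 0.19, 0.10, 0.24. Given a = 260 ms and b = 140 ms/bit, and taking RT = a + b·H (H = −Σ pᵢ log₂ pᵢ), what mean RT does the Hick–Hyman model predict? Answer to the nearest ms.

Entropy contributions −pᵢ log₂ pᵢ: 0.5260, 0.4105, 0.4552, 0.3322, 0.4941; sum H = 2.2181 bits.
RT = a + bH = 260 + 140·2.2181 = 570.54 ms.

571 ms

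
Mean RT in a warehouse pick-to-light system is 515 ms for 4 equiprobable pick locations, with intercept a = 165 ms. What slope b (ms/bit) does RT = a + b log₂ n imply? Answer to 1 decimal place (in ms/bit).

175.0 ms/bit

log₂(4) = 2 bits.
b = (RT − a)/log₂ n = (515 − 165) / 2 = 175.000 ms/bit.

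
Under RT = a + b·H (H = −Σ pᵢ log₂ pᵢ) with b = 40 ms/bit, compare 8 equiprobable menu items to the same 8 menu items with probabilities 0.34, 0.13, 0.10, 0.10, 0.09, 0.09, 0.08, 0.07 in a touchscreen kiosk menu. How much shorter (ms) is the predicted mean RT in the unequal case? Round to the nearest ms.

10 ms

Equiprobable entropy H₀ = log₂ 8 = 3.0000 bits.
Skewed entropy H = −Σ pᵢ log₂ pᵢ = 2.7616 bits.
ΔRT = b·(H₀ − H) = 40 × 0.2384 = 9.54 ms.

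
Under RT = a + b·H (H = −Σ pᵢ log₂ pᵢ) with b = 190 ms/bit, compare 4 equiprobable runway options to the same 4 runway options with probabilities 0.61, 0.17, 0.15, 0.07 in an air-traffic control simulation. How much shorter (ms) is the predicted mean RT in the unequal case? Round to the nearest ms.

86 ms

The RT saving is b·ΔH. Equiprobable H₀ = log₂(4) = 2.0000 bits; with the given probabilities H = 1.5487 bits.
b·(H₀ − H) = 190 × (2.0000 − 1.5487) = 85.75 ms.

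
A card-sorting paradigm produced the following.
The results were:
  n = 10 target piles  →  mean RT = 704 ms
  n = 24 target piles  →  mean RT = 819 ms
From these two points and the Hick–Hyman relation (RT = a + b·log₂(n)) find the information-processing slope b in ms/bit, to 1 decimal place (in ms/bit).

b = (RT₂ − RT₁)/(log₂ n₂ − log₂ n₁) = (819 − 704)/(4.5850 − 3.3219) = 91.051 ms/bit.

91.1 ms/bit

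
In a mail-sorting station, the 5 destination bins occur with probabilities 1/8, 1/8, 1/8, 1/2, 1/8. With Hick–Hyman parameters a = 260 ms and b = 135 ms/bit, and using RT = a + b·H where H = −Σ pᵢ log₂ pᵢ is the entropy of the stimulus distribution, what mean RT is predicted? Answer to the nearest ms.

530 ms

Each term −pᵢ log₂ pᵢ: 0.125·3 + 0.125·3 + 0.125·3 + 0.5·1 + 0.125·3; summed, H = 2.000 bits.
Mean RT = a + bH = 260 + 135·2.000 = 530.00 ms.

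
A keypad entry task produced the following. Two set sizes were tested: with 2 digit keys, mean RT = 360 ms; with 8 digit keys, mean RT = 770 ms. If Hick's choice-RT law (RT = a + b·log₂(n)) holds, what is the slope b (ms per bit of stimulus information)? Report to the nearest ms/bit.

b = (RT₂ − RT₁)/(log₂ n₂ − log₂ n₁) = (770 − 360)/(3 − 1) = 205 ms/bit.

205 ms/bit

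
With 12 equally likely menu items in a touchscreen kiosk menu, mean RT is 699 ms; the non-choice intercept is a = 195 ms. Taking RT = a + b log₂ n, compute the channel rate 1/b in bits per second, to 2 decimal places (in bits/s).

7.11 bits/s

b = (699 − 195)/log₂ 12 = 504/3.5850 = 140.587 ms per bit = 0.14059 s/bit; the reciprocal is 7.113 bits/s.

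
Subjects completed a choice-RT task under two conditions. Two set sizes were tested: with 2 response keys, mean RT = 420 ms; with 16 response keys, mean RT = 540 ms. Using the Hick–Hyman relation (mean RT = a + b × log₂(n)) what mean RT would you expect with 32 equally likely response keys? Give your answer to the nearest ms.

RT is linear in log₂ n, so two points fix the line:
  b = (540 − 420) / (log₂ 16 − log₂ 2) = 120 / (4 − 1) = 40 ms/bit
  a = 420 − 40 × 1 = 380 ms
Then RT(32) = 380 + 40 × log₂ 32 = 380 + 40 × 5 ≈ 580.000 ms.

580 ms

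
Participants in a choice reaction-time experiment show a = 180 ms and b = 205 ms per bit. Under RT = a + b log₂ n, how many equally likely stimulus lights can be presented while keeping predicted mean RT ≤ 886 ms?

Information budget: (886 − 180)/205 = 3.4439 bits, so n ≤ 2^3.4439 = 10.882 → at most 10.

10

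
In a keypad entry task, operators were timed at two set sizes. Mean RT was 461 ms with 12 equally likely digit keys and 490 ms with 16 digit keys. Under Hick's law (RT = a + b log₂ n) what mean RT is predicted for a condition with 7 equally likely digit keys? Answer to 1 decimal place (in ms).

406.7 ms

RT is linear in log₂ n, so two points fix the line:
  b = (490 − 461) / (log₂ 16 − log₂ 12) = 29 / (4 − 3.5850) = 69.873 ms/bit
  a = 461 − 69.873 × 3.5850 = 210.507 ms
Then RT(7) = 210.507 + 69.873 × log₂ 7 = 210.507 + 69.873 × 2.8074 ≈ 406.666 ms.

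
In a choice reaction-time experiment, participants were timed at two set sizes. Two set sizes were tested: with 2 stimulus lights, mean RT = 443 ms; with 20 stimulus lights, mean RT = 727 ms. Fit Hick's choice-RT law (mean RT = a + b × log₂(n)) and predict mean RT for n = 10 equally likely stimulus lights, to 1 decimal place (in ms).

RT is linear in log₂ n, so two points fix the line:
  b = (727 − 443) / (log₂ 20 − log₂ 2) = 284 / (4.3219 − 1) = 85.493 ms/bit
  a = 443 − 85.493 × 1 = 357.507 ms
Then RT(10) = 357.507 + 85.493 × log₂ 10 = 357.507 + 85.493 × 3.3219 ≈ 641.507 ms.

641.5 ms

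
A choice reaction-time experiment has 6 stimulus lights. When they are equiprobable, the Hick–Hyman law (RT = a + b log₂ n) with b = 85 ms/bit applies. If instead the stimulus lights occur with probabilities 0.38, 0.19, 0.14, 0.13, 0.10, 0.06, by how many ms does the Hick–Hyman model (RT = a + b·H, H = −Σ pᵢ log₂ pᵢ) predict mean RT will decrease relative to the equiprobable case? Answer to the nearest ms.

Equiprobable entropy H₀ = log₂ 6 = 2.5850 bits.
Skewed entropy H = −Σ pᵢ log₂ pᵢ = 2.3412 bits.
ΔRT = b·(H₀ − H) = 85 × 0.2438 = 20.72 ms.

21 ms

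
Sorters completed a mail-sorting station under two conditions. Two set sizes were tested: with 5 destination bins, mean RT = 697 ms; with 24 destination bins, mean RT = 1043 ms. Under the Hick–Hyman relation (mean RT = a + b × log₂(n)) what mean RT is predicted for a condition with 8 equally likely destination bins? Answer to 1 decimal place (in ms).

800.7 ms

RT is linear in log₂ n, so two points fix the line:
  b = (1043 − 697) / (log₂ 24 − log₂ 5) = 346 / (4.5850 − 2.3219) = 152.892 ms/bit
  a = 697 − 152.892 × 2.3219 = 341.996 ms
Then RT(8) = 341.996 + 152.892 × log₂ 8 = 341.996 + 152.892 × 3 ≈ 800.672 ms.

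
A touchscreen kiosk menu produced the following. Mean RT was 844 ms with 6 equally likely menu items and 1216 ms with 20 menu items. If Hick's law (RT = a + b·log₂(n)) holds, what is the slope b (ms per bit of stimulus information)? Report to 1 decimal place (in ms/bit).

214.2 ms/bit

Slope: b = (1216 − 844) / (log₂ 20 − log₂ 6) = 372/1.7370 = 214.167 ms/bit.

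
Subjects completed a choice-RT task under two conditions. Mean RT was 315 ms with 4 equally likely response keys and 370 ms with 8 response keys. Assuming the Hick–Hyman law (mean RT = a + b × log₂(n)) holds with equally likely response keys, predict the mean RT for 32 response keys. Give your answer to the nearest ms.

480 ms

With log₂ n on the abscissa the relation is linear; from the two conditions:
  b = (370 − 315) / (log₂ 8 − log₂ 4) = 55 / (3 − 2) = 55 ms/bit
  a = 315 − 55 × 2 = 205 ms
Then RT(32) = 205 + 55 × log₂ 32 = 205 + 55 × 5 ≈ 480.000 ms.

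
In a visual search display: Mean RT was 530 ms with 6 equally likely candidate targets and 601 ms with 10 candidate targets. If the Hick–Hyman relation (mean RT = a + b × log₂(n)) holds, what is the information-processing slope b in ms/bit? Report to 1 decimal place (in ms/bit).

96.3 ms/bit

b = (RT₂ − RT₁)/(log₂ n₂ − log₂ n₁) = (601 − 530)/(3.3219 − 2.5850) = 96.341 ms/bit.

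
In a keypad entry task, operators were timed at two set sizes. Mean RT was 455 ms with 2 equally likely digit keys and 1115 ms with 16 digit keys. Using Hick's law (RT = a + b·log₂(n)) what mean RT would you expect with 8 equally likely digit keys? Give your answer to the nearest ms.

Fit slope and intercept:
  b = (1115 − 455) / (log₂ 16 − log₂ 2) = 660 / (4 − 1) = 220 ms/bit
  a = 455 − 220 × 1 = 235 ms
Then RT(8) = 235 + 220 × log₂ 8 = 235 + 220 × 3 ≈ 895.000 ms.

895 ms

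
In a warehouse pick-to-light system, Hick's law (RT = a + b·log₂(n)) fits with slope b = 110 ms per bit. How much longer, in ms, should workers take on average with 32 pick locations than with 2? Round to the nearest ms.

440 ms

ΔRT = (a + b log₂ n₂) − (a + b log₂ n₁) = b·(log₂ n₂ − log₂ n₁).
log₂(32) − log₂(2) = log₂(32/2) = log₂(16) = 4.
ΔRT = 110 × 4.0000 = 440.000 ms.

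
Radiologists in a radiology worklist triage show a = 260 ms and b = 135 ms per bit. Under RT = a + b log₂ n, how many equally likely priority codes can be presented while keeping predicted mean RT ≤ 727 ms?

Set 260 + 135·log₂ n ≤ 727 → log₂ n ≤ (727 − 260)/135 = 3.4593.
So n ≤ 2^3.4593 = 10.999; the largest integer n is 10.

10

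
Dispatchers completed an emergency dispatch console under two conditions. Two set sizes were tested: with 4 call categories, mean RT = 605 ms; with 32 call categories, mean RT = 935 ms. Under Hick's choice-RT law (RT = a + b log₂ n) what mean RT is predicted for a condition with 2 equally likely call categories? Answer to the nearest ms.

495 ms

RT is linear in log₂ n, so two points fix the line:
  b = (935 − 605) / (log₂ 32 − log₂ 4) = 330 / (5 − 2) = 110 ms/bit
  a = 605 − 110 × 2 = 385 ms
Then RT(2) = 385 + 110 × log₂ 2 = 385 + 110 × 1 ≈ 495.000 ms.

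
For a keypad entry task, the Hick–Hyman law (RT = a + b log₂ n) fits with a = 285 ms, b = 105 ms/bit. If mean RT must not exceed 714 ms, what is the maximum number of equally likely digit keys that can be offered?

16

Set 285 + 105·log₂ n ≤ 714 → log₂ n ≤ (714 − 285)/105 = 4.0857.
So n ≤ 2^4.0857 = 16.979; the largest integer n is 16.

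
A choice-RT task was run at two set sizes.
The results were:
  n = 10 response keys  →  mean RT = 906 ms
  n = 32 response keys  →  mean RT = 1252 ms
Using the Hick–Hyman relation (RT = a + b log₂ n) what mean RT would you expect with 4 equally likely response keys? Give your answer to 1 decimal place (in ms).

Solve the two-equation system in a and b:
  b = (1252 − 906) / (log₂ 32 − log₂ 10) = 346 / (5 − 3.3219) = 206.189 ms/bit
  a = 906 − 206.189 × 3.3219 = 221.055 ms
Then RT(4) = 221.055 + 206.189 × log₂ 4 = 221.055 + 206.189 × 2 ≈ 633.433 ms.

633.4 ms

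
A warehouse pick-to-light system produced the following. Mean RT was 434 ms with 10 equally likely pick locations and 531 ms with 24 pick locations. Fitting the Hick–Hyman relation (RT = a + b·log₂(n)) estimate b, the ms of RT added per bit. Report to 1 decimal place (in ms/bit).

76.8 ms/bit

Slope: b = (531 − 434) / (log₂ 24 − log₂ 10) = 97/1.2630 = 76.799 ms/bit.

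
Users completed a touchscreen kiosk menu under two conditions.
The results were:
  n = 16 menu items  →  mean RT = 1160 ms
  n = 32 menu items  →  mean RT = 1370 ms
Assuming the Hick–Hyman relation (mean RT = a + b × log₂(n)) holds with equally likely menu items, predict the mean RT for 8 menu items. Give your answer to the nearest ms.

RT is linear in log₂ n, so two points fix the line:
  b = (1370 − 1160) / (log₂ 32 − log₂ 16) = 210 / (5 − 4) = 210 ms/bit
  a = 1160 − 210 × 4 = 320 ms
Then RT(8) = 320 + 210 × log₂ 8 = 320 + 210 × 3 ≈ 950.000 ms.

950 ms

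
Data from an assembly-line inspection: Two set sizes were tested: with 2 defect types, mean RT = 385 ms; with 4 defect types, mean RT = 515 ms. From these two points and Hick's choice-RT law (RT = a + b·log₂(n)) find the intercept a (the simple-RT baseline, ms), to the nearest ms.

255 ms

The slope on a log₂ axis is (515 − 385) / (2 − 1) = 130 ms/bit.
a = RT₁ − b·log₂ n₁ = 385 − 130 × 1 = 255.000 ms.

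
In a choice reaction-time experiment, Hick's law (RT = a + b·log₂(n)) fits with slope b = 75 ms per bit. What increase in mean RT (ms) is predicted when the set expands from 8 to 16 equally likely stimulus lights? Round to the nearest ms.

Only the slope matters, since a is common to both: ΔRT = b·log₂(n₂/n₁).
log₂(16) − log₂(8) = log₂(16/8) = log₂(2) = 1.
ΔRT = 75 × 1.0000 = 75.000 ms.

75 ms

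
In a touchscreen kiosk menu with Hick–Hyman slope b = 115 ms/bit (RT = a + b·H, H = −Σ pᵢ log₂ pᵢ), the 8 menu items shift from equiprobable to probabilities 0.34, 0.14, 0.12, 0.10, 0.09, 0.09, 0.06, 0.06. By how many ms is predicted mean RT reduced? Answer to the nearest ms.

30 ms

The RT saving is b·ΔH. Equiprobable H₀ = log₂(8) = 3.0000 bits; with the given probabilities H = 2.7379 bits.
b·(H₀ − H) = 115 × (3.0000 − 2.7379) = 30.14 ms.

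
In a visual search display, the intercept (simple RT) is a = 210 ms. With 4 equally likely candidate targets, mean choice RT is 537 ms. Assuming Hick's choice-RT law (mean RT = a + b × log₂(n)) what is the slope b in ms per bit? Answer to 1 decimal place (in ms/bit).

b = (537 − 210) / log₂(4) = 327 / 2 = 163.500 ms/bit.

163.5 ms/bit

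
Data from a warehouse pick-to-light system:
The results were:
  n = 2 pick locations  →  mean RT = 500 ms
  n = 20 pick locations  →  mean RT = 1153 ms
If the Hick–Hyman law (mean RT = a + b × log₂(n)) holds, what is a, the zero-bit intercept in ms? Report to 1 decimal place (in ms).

Slope: b = (1153 − 500) / (log₂ 20 − log₂ 2) = 653/3.3219 = 196.573 ms/bit.
a = RT₁ − b·log₂ n₁ = 500 − 196.573 × 1 = 303.427 ms.

303.4 ms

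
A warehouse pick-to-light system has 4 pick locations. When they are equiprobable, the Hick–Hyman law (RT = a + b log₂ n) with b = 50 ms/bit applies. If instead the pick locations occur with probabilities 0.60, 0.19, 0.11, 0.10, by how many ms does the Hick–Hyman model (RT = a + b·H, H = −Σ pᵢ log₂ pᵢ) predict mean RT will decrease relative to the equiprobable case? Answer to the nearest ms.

Equiprobable entropy H₀ = log₂ 4 = 2.0000 bits.
Skewed entropy H = −Σ pᵢ log₂ pᵢ = 1.5799 bits.
ΔRT = b·(H₀ − H) = 50 × 0.4201 = 21.01 ms.

21 ms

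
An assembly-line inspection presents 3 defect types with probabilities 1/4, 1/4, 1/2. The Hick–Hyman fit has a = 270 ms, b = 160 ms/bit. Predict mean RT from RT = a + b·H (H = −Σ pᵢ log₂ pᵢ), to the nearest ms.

Each term −pᵢ log₂ pᵢ: 0.25·2 + 0.25·2 + 0.5·1; summed, H = 1.500 bits.
Mean RT = a + bH = 270 + 160·1.500 = 510.00 ms.

510 ms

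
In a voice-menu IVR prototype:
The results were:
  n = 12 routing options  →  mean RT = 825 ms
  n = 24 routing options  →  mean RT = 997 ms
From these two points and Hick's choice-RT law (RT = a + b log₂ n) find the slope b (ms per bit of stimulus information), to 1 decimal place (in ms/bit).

The slope on a log₂ axis is (997 − 825) / (4.5850 − 3.5850) = 172.000 ms/bit.

172.0 ms/bit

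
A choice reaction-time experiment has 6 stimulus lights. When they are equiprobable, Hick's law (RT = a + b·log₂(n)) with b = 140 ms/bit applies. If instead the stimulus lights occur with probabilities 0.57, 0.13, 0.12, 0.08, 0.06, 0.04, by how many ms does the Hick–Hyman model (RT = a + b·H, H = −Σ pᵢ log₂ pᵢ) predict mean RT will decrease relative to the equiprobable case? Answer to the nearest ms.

91 ms

Equiprobable entropy H₀ = log₂ 6 = 2.5850 bits.
Skewed entropy H = −Σ pᵢ log₂ pᵢ = 1.9328 bits.
ΔRT = b·(H₀ − H) = 140 × 0.6522 = 91.31 ms.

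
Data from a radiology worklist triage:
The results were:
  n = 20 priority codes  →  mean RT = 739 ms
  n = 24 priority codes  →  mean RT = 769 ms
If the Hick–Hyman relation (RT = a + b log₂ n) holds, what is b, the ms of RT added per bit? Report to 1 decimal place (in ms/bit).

114.1 ms/bit

Slope: b = (769 − 739) / (log₂ 24 − log₂ 20) = 30/0.2630 = 114.054 ms/bit.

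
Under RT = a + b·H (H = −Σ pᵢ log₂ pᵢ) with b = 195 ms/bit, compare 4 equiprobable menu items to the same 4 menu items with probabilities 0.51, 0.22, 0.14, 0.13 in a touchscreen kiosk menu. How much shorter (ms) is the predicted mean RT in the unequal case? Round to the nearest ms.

Equiprobable entropy H₀ = log₂ 4 = 2.0000 bits.
Skewed entropy H = −Σ pᵢ log₂ pᵢ = 1.7558 bits.
ΔRT = b·(H₀ − H) = 195 × 0.2442 = 47.63 ms.

48 ms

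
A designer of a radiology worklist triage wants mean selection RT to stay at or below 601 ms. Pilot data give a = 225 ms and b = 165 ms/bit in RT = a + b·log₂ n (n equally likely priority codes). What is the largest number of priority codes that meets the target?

4

165·log₂ n ≤ 601 − 225 = 376, giving log₂ n ≤ 2.2788 and n ≤ 4.853. The largest whole number is 4.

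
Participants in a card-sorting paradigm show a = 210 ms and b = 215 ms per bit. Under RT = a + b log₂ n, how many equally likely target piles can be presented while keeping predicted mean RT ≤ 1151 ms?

20

215·log₂ n ≤ 1151 − 210 = 941, giving log₂ n ≤ 4.3767 and n ≤ 20.775. The largest whole number is 20.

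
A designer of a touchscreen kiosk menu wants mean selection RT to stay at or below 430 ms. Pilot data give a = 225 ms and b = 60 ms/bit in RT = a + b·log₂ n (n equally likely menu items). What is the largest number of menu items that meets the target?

Information budget: (430 − 225)/60 = 3.4167 bits, so n ≤ 2^3.4167 = 10.679 → at most 10.

10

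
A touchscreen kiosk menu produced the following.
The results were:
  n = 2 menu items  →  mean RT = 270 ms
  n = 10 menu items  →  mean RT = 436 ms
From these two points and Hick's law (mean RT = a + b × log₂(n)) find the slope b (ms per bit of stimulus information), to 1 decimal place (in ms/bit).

71.5 ms/bit

The slope on a log₂ axis is (436 − 270) / (3.3219 − 1) = 71.492 ms/bit.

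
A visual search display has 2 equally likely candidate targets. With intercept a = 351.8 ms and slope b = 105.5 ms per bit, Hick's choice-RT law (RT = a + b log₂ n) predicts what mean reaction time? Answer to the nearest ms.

457 ms

log₂(2) = 1 bits, so RT = 351.8 + 105.5 × 1 ≈ 457.300 ms.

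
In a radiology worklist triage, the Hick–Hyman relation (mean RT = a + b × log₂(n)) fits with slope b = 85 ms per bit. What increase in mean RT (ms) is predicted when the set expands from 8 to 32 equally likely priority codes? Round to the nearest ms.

The intercept a cancels: ΔRT = b·(log₂ n₂ − log₂ n₁) = b·log₂(n₂/n₁).
log₂(32) − log₂(8) = log₂(32/8) = log₂(4) = 2.
ΔRT = 85 × 2.0000 = 170.000 ms.

170 ms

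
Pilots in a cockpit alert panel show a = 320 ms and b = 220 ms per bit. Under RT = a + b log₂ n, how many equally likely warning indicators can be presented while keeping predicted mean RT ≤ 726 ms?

Set 320 + 220·log₂ n ≤ 726 → log₂ n ≤ (726 − 320)/220 = 1.8455.
So n ≤ 2^1.8455 = 3.594; the largest integer n is 3.

3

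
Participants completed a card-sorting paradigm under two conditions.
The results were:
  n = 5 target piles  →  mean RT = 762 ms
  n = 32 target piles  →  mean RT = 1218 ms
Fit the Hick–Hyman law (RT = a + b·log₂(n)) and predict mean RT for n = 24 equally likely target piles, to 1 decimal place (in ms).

Solve the two-equation system in a and b:
  b = (1218 − 762) / (log₂ 32 − log₂ 5) = 456 / (5 − 2.3219) = 170.272 ms/bit
  a = 762 − 170.272 × 2.3219 = 366.641 ms
Then RT(24) = 366.641 + 170.272 × log₂ 24 = 366.641 + 170.272 × 4.5850 ≈ 1147.331 ms.

1147.3 ms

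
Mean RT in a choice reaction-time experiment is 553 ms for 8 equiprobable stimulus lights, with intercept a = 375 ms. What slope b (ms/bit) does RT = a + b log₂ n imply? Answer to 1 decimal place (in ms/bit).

59.3 ms/bit

log₂(8) = 3 bits.
b = (RT − a)/log₂ n = (553 − 375) / 3 = 59.333 ms/bit.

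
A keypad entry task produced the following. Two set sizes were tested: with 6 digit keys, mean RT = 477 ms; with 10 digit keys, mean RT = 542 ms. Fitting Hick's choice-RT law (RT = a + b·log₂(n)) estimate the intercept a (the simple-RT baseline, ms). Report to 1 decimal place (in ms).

Slope: b = (542 − 477) / (log₂ 10 − log₂ 6) = 65/0.7370 = 88.200 ms/bit.
a = RT₁ − b·log₂ n₁ = 477 − 88.200 × 2.5850 = 249.008 ms.

249.0 ms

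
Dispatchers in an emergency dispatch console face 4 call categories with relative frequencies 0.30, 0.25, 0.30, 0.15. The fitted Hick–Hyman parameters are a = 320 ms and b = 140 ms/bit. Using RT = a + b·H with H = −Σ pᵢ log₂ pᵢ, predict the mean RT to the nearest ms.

Entropy contributions −pᵢ log₂ pᵢ: 0.5211, 0.5000, 0.5211, 0.4105; sum H = 1.9527 bits.
RT = a + bH = 320 + 140·1.9527 = 593.38 ms.

593 ms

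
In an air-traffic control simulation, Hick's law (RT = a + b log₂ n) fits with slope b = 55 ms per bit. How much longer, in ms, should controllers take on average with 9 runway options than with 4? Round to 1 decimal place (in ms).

Only the slope matters, since a is common to both: ΔRT = b·log₂(n₂/n₁).
log₂(9) − log₂(4) = 3.1699 − 2 = 1.1699.
ΔRT = 55 × 1.1699 = 64.346 ms.

64.3 ms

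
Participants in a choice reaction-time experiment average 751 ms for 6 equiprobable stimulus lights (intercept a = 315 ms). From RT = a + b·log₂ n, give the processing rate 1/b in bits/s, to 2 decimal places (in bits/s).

b = (751 − 315)/log₂ 6 = 436/2.5850 = 168.668 ms per bit = 0.16867 s/bit; the reciprocal is 5.929 bits/s.

5.93 bits/s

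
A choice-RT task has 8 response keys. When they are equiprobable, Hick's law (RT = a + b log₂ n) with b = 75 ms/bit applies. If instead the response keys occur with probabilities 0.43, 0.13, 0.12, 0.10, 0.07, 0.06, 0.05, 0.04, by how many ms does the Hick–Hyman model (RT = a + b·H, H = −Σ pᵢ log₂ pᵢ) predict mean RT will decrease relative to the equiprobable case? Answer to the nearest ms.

36 ms

Equiprobable entropy H₀ = log₂ 8 = 3.0000 bits.
Skewed entropy H = −Σ pᵢ log₂ pᵢ = 2.5194 bits.
ΔRT = b·(H₀ − H) = 75 × 0.4806 = 36.04 ms.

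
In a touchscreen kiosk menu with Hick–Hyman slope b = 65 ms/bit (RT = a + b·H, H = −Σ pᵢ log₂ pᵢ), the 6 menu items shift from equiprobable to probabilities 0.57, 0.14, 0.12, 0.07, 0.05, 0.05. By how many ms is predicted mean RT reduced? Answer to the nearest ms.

The RT saving is b·ΔH. Equiprobable H₀ = log₂(6) = 2.5850 bits; with the given probabilities H = 1.9272 bits.
b·(H₀ − H) = 65 × (2.5850 − 1.9272) = 42.76 ms.

43 ms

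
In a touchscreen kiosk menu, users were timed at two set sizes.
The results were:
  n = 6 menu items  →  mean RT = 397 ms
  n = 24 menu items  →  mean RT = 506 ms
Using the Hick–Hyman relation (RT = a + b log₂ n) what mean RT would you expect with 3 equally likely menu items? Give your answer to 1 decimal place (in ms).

With log₂ n on the abscissa the relation is linear; from the two conditions:
  b = (506 − 397) / (log₂ 24 − log₂ 6) = 109 / (4.5850 − 2.5850) = 54.500 ms/bit
  a = 397 − 54.500 × 2.5850 = 256.120 ms
Then RT(3) = 256.120 + 54.500 × log₂ 3 = 256.120 + 54.500 × 1.5850 ≈ 342.500 ms.

342.5 ms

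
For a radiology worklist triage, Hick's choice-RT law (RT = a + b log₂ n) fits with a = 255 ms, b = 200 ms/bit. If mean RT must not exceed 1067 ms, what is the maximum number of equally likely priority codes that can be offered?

16

200·log₂ n ≤ 1067 − 255 = 812, giving log₂ n ≤ 4.0600 and n ≤ 16.679. The largest whole number is 16.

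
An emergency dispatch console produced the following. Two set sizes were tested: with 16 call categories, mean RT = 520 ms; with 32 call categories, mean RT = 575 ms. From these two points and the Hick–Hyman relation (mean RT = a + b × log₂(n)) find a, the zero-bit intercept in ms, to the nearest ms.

300 ms

Slope: b = (575 − 520) / (log₂ 32 − log₂ 16) = 55/1.0000 = 55 ms/bit.
a = RT₁ − b·log₂ n₁ = 520 − 55 × 4 = 300.000 ms.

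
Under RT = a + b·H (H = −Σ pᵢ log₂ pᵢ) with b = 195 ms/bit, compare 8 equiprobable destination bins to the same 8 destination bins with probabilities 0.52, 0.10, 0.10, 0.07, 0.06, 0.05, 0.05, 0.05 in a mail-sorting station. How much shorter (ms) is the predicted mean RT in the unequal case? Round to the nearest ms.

134 ms

Equiprobable entropy H₀ = log₂ 8 = 3.0000 bits.
Skewed entropy H = −Σ pᵢ log₂ pᵢ = 2.3153 bits.
ΔRT = b·(H₀ − H) = 195 × 0.6847 = 133.51 ms.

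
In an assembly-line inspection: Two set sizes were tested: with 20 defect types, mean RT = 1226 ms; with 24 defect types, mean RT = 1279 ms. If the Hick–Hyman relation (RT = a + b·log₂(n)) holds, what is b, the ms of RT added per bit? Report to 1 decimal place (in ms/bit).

The slope on a log₂ axis is (1279 − 1226) / (4.5850 − 4.3219) = 201.495 ms/bit.

201.5 ms/bit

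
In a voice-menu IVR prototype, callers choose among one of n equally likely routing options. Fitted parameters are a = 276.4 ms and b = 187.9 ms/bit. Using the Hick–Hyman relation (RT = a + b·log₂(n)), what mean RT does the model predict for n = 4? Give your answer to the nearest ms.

652 ms

log₂(4) = 2 bits, so RT = 276.4 + 187.9 × 2 ≈ 652.200 ms.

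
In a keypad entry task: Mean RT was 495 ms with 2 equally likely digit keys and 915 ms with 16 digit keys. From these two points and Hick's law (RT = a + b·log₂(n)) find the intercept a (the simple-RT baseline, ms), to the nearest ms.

355 ms

The slope on a log₂ axis is (915 − 495) / (4 − 1) = 140 ms/bit.
a = RT₁ − b·log₂ n₁ = 495 − 140 × 1 = 355.000 ms.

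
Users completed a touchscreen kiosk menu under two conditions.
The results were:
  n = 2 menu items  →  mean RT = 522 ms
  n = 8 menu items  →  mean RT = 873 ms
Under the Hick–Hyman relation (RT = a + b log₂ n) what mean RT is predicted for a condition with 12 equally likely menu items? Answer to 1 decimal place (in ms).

With log₂ n on the abscissa the relation is linear; from the two conditions:
  b = (873 − 522) / (log₂ 8 − log₂ 2) = 351 / (3 − 1) = 175.500 ms/bit
  a = 522 − 175.500 × 1 = 346.500 ms
Then RT(12) = 346.500 + 175.500 × log₂ 12 = 346.500 + 175.500 × 3.5850 ≈ 975.661 ms.

975.7 ms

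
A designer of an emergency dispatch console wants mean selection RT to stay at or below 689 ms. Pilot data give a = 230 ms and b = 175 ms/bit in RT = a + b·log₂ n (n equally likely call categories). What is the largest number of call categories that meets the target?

Information budget: (689 − 230)/175 = 2.6229 bits, so n ≤ 2^2.6229 = 6.160 → at most 6.

6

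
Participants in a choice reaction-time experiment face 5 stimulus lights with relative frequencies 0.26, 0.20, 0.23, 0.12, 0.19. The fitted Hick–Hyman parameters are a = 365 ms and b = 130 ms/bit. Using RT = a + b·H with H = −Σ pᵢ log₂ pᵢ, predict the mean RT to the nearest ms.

661 ms

H = 0.26·log₂(1/0.26) + 0.20·log₂(1/0.20) + 0.23·log₂(1/0.23) + 0.12·log₂(1/0.12) + 0.19·log₂(1/0.19) = 2.2796 bits.
RT = 365 + 130 × 2.2796 = 661.35 ms.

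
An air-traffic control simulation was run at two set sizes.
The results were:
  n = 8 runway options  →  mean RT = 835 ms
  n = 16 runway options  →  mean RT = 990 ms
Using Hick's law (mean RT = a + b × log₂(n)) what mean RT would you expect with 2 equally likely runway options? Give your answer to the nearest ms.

With log₂ n on the abscissa the relation is linear; from the two conditions:
  b = (990 − 835) / (log₂ 16 − log₂ 8) = 155 / (4 − 3) = 155 ms/bit
  a = 835 − 155 × 3 = 370 ms
Then RT(2) = 370 + 155 × log₂ 2 = 370 + 155 × 1 ≈ 525.000 ms.

525 ms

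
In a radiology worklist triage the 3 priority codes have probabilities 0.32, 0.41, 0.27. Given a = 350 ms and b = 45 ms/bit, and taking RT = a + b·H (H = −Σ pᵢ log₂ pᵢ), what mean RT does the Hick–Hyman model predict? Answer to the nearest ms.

H = 0.32·log₂(1/0.32) + 0.41·log₂(1/0.41) + 0.27·log₂(1/0.27) = 1.5634 bits.
RT = 350 + 45 × 1.5634 = 420.35 ms.

420 ms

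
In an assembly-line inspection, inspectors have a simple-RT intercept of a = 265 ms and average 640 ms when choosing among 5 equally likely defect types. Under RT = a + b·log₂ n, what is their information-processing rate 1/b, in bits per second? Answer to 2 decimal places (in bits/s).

b = (640 − 265)/log₂ 5 = 375/2.3219 = 161.504 ms per bit = 0.16150 s/bit; the reciprocal is 6.192 bits/s.

6.19 bits/s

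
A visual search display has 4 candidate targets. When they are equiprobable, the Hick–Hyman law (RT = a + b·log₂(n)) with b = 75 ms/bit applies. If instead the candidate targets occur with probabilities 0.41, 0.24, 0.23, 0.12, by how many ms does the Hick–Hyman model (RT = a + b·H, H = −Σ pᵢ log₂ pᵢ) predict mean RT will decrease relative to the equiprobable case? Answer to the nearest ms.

Equiprobable entropy H₀ = log₂ 4 = 2.0000 bits.
Skewed entropy H = −Σ pᵢ log₂ pᵢ = 1.8763 bits.
ΔRT = b·(H₀ − H) = 75 × 0.1237 = 9.28 ms.

9 ms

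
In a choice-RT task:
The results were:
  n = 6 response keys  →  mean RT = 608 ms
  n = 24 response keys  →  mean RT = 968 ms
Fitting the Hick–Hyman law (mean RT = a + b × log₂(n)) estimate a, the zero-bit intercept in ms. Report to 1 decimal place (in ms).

142.7 ms

b = (RT₂ − RT₁)/(log₂ n₂ − log₂ n₁) = (968 − 608)/(4.5850 − 2.5850) = 180.000 ms/bit.
Intercept: a = 608 − 180.000·log₂(6) = 142.707 ms.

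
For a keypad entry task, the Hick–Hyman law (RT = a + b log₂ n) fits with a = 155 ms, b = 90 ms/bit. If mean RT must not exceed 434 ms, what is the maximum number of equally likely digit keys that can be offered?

90·log₂ n ≤ 434 − 155 = 279, giving log₂ n ≤ 3.1000 and n ≤ 8.574. The largest whole number is 8.

8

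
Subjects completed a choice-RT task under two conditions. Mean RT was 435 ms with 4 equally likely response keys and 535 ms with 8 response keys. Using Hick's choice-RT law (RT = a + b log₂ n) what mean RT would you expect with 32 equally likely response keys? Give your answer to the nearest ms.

With log₂ n on the abscissa the relation is linear; from the two conditions:
  b = (535 − 435) / (log₂ 8 − log₂ 4) = 100 / (3 − 2) = 100 ms/bit
  a = 435 − 100 × 2 = 235 ms
Then RT(32) = 235 + 100 × log₂ 32 = 235 + 100 × 5 ≈ 735.000 ms.

735 ms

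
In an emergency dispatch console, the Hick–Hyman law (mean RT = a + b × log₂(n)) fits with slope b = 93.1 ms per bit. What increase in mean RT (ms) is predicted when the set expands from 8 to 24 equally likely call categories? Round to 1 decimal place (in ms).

The intercept a cancels: ΔRT = b·(log₂ n₂ − log₂ n₁) = b·log₂(n₂/n₁).
log₂(24) − log₂(8) = 4.5850 − 3 = 1.5850.
ΔRT = 93.1 × 1.5850 = 147.560 ms.

147.6 ms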